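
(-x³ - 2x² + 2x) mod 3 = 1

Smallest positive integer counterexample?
Testing positive integers:
x = 1: LHS = (-1³ - 2·1² + 2·1) mod 3 = (-1) mod 3 = 2; 2 = 1 — FAILS  ← smallest positive counterexample

Answer: x = 1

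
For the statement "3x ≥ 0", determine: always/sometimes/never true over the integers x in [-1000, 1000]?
Holds at x = 0: LHS = 3·0 = 0; 0 ≥ 0 — holds
Fails at x = -1: LHS = 3·(-1) = -3; -3 ≥ 0 — FAILS
It is satisfied by some integers in the range but not all.

Answer: Sometimes true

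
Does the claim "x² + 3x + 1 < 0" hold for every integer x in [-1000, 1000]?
The claim fails at x = 0:
x = 0: LHS = 0² + 3·0 + 1 = 1; 1 < 0 — FAILS

Because a single integer refutes it, the statement is false.

Answer: False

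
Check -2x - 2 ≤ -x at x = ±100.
x = 100: LHS = -2·100 - 2 = -202; -202 ≤ -100 — holds
x = -100: LHS = -2·(-100) - 2 = 198, RHS = -(-100) = 100; 198 ≤ 100 — FAILS

Answer: Partially: holds for x = 100, fails for x = -100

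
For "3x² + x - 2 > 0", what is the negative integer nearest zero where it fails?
Testing negative integers from -1 downward:
x = -1: LHS = 3·(-1)² + (-1) - 2 = 0; 0 > 0 — FAILS  ← closest negative counterexample to 0

Answer: x = -1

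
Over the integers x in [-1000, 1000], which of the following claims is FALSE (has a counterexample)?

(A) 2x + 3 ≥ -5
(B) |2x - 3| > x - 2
(A) x = -5: LHS = 2·(-5) + 3 = -7; -7 ≥ -5 — FAILS

(B) Over all integers in [-1000, 1000], LHS − RHS is smallest at x = 2, where it equals 1:
x = 2: LHS = |2·2 - 3| = |1| = 1, RHS = 2 - 2 = 0; 1 > 0 — holds
At the ends of the range:
x = -1000: LHS = |2·(-1000) - 3| = |-2003| = 2003, RHS = (-1000) - 2 = -1002; 2003 > -1002 — holds
x = 1000: LHS = |2·1000 - 3| = |1997| = 1997, RHS = 1000 - 2 = 998; 1997 > 998 — holds
Hence LHS − RHS is never zero or negative, i.e. LHS > RHS throughout, so the relation holds for every integer in [-1000, 1000].

Only (A) has a counterexample.

Answer: A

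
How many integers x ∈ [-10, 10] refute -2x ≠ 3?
Track d = LHS − RHS over the integers in [-10, 10]. Equality would need d = 0, but d changes sign only between consecutive integers, jumping over 0:
x = -2: LHS = -2·(-2) = 4; 4 ≠ 3 — holds  (d = 1)
x = -1: LHS = -2·(-1) = 2; 2 ≠ 3 — holds  (d = -1)
Away from these crossings d keeps a constant sign, and checking every integer in [-10, 10] confirms d ≠ 0 throughout. Hence the two sides are never equal, so the relation holds for every integer in [-10, 10].

No counterexample appears in that range.

Answer: 0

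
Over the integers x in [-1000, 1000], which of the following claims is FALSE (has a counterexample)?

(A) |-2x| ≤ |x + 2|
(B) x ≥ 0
(A) x = -1: LHS = |-2·(-1)| = |2| = 2, RHS = |(-1) + 2| = |1| = 1; 2 ≤ 1 — FAILS
(B) x = -1: -1 ≥ 0 — FAILS

Answer: Both A and B are false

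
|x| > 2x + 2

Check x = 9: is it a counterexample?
Substitute x = 9 into the relation:
x = 9: LHS = |9| = 9, RHS = 2·9 + 2 = 20; 9 > 20 — FAILS

Since the claim fails at x = 9, this value is a counterexample.

Answer: Yes, x = 9 is a counterexample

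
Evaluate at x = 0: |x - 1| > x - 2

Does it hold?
x = 0: LHS = |0 - 1| = |-1| = 1, RHS = 0 - 2 = -2; 1 > -2 — holds

The relation is satisfied at x = 0.

Answer: Yes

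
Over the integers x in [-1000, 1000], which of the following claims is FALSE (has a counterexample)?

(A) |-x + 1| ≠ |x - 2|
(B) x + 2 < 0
(A) Track d = LHS − RHS over the integers in [-1000, 1000]. Equality would need d = 0, but d changes sign only between consecutive integers, jumping over 0:
x = 1: LHS = |-1 + 1| = |0| = 0, RHS = |1 - 2| = |-1| = 1; 0 ≠ 1 — holds  (d = -1)
x = 2: LHS = |-2 + 1| = |-1| = 1, RHS = |2 - 2| = |0| = 0; 1 ≠ 0 — holds  (d = 1)
Away from these crossings d keeps a constant sign, and checking every integer in [-1000, 1000] confirms d ≠ 0 throughout. Hence the two sides are never equal, so the relation holds for every integer in [-1000, 1000].

(B) x = 0: LHS = 0 + 2 = 2; 2 < 0 — FAILS

Only (B) has a counterexample.

Answer: B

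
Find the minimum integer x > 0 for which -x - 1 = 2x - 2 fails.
Testing positive integers:
x = 1: LHS = -1 - 1 = -2, RHS = 2·1 - 2 = 0; -2 = 0 — FAILS  ← smallest positive counterexample

Answer: x = 1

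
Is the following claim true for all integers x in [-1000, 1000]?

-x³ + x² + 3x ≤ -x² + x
The claim fails at x = 1:
x = 1: LHS = -1³ + 1² + 3·1 = 3, RHS = -1² + 1 = 0; 3 ≤ 0 — FAILS

Because a single integer refutes it, the statement is false.

Answer: False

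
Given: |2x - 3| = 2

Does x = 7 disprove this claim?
Substitute x = 7 into the relation:
x = 7: LHS = |2·7 - 3| = |11| = 11; 11 = 2 — FAILS

Since the claim fails at x = 7, this value is a counterexample.

Answer: Yes, x = 7 is a counterexample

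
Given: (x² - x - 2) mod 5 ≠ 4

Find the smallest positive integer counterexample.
Testing positive integers:
x = 1: LHS = (1² - 1 - 2) mod 5 = (-2) mod 5 = 3; 3 ≠ 4 — holds
x = 2: LHS = (2² - 2 - 2) mod 5 = 0 mod 5 = 0; 0 ≠ 4 — holds
x = 3: LHS = (3² - 3 - 2) mod 5 = 4 mod 5 = 4; 4 ≠ 4 — FAILS  ← smallest positive counterexample

Answer: x = 3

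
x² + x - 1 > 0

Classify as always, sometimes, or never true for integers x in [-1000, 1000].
Holds at x = 1: LHS = 1² + 1 - 1 = 1; 1 > 0 — holds
Fails at x = 0: LHS = 0² + 0 - 1 = -1; -1 > 0 — FAILS
It is satisfied by some integers in the range but not all.

Answer: Sometimes true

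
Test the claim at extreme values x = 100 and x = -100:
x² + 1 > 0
x = 100: LHS = 100² + 1 = 10001; 10001 > 0 — holds
x = -100: LHS = (-100)² + 1 = 10001; 10001 > 0 — holds

Answer: Yes, holds for both x = 100 and x = -100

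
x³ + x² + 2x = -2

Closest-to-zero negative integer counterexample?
Testing negative integers from -1 downward:
x = -1: LHS = (-1)³ + (-1)² + 2·(-1) = -2; -2 = -2 — holds
x = -2: LHS = (-2)³ + (-2)² + 2·(-2) = -8; -8 = -2 — FAILS  ← closest negative counterexample to 0

Answer: x = -2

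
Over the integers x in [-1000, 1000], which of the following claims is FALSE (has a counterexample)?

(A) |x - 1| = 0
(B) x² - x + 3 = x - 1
(A) x = 0: LHS = |0 - 1| = |-1| = 1; 1 = 0 — FAILS
(B) x = 0: LHS = 0² - 0 + 3 = 3, RHS = 0 - 1 = -1; 3 = -1 — FAILS

Answer: Both A and B are false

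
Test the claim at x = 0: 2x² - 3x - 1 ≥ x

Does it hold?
x = 0: LHS = 2·0² - 3·0 - 1 = -1; -1 ≥ 0 — FAILS

The relation fails at x = 0, so x = 0 is a counterexample.

Answer: No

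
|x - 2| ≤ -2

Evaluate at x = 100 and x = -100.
x = 100: LHS = |100 - 2| = |98| = 98; 98 ≤ -2 — FAILS
x = -100: LHS = |(-100) - 2| = |-102| = 102; 102 ≤ -2 — FAILS

Answer: No, fails for both x = 100 and x = -100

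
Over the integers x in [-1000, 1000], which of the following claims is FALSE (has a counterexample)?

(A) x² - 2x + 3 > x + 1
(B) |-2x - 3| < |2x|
(A) x = 1: LHS = 1² - 2·1 + 3 = 2, RHS = 1 + 1 = 2; 2 > 2 — FAILS
(B) x = 0: LHS = |-2·0 - 3| = |-3| = 3, RHS = |2·0| = |0| = 0; 3 < 0 — FAILS

Answer: Both A and B are false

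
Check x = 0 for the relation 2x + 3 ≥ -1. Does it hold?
x = 0: LHS = 2·0 + 3 = 3; 3 ≥ -1 — holds

The relation is satisfied at x = 0.

Answer: Yes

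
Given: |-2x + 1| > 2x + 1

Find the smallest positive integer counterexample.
Testing positive integers:
x = 1: LHS = |-2·1 + 1| = |-1| = 1, RHS = 2·1 + 1 = 3; 1 > 3 — FAILS  ← smallest positive counterexample

Answer: x = 1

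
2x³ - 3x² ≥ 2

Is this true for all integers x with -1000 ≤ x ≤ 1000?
The claim fails at x = 0:
x = 0: LHS = 2·0³ - 3·0² = 0; 0 ≥ 2 — FAILS

Because a single integer refutes it, the statement is false.

Answer: False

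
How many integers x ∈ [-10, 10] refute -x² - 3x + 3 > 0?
Counterexamples in [-10, 10]: {-10, -9, -8, -7, -6, -5, -4, 1, 2, 3, 4, 5, 6, 7, 8, 9, 10}.

Counting them gives 17 values.

Answer: 17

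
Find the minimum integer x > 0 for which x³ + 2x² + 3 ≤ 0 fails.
Testing positive integers:
x = 1: LHS = 1³ + 2·1² + 3 = 6; 6 ≤ 0 — FAILS  ← smallest positive counterexample

Answer: x = 1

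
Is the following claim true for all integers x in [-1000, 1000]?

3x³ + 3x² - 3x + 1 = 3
The claim fails at x = 0:
x = 0: LHS = 3·0³ + 3·0² - 3·0 + 1 = 1; 1 = 3 — FAILS

Because a single integer refutes it, the statement is false.

Answer: False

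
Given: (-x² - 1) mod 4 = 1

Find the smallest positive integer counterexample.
Testing positive integers:
x = 1: LHS = (-1² - 1) mod 4 = (-2) mod 4 = 2; 2 = 1 — FAILS  ← smallest positive counterexample

Answer: x = 1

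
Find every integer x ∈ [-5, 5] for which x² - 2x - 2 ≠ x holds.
Track d = LHS − RHS over the integers in [-5, 5]. Equality would need d = 0, but d changes sign only between consecutive integers, jumping over 0:
x = -1: LHS = (-1)² - 2·(-1) - 2 = 1; 1 ≠ -1 — holds  (d = 2)
x = 0: LHS = 0² - 2·0 - 2 = -2; -2 ≠ 0 — holds  (d = -2)
x = 3: LHS = 3² - 2·3 - 2 = 1; 1 ≠ 3 — holds  (d = -2)
x = 4: LHS = 4² - 2·4 - 2 = 6; 6 ≠ 4 — holds  (d = 2)
Away from these crossings d keeps a constant sign, and checking every integer in [-5, 5] confirms d ≠ 0 throughout. Hence the two sides are never equal, so the relation holds for every integer in [-5, 5].

Answer: All integers in [-5, 5]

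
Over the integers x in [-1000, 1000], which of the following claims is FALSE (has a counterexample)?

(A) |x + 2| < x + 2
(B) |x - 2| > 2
(A) x = 0: LHS = |0 + 2| = |2| = 2, RHS = 0 + 2 = 2; 2 < 2 — FAILS
(B) x = 0: LHS = |0 - 2| = |-2| = 2; 2 > 2 — FAILS

Answer: Both A and B are false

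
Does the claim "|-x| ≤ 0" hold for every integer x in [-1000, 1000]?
The claim fails at x = 1:
x = 1: LHS = |-1| = 1; 1 ≤ 0 — FAILS

Because a single integer refutes it, the statement is false.

Answer: False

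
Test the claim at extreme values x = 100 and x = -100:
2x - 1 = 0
x = 100: LHS = 2·100 - 1 = 199; 199 = 0 — FAILS
x = -100: LHS = 2·(-100) - 1 = -201; -201 = 0 — FAILS

Answer: No, fails for both x = 100 and x = -100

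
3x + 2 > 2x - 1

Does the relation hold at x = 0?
x = 0: LHS = 3·0 + 2 = 2, RHS = 2·0 - 1 = -1; 2 > -1 — holds

The relation is satisfied at x = 0.

Answer: Yes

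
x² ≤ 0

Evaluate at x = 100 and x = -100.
x = 100: LHS = 100² = 10000; 10000 ≤ 0 — FAILS
x = -100: LHS = (-100)² = 10000; 10000 ≤ 0 — FAILS

Answer: No, fails for both x = 100 and x = -100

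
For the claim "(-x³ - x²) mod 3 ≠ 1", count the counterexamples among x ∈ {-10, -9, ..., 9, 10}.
Counterexamples in [-10, 10]: {-8, -5, -2, 1, 4, 7, 10}.

Counting them gives 7 values.

Answer: 7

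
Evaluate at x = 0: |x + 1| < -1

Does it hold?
x = 0: LHS = |0 + 1| = |1| = 1; 1 < -1 — FAILS

The relation fails at x = 0, so x = 0 is a counterexample.

Answer: No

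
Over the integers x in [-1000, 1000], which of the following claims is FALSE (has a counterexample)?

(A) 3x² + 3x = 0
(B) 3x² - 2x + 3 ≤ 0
(A) x = 1: LHS = 3·1² + 3·1 = 6; 6 = 0 — FAILS
(B) x = 0: LHS = 3·0² - 2·0 + 3 = 3; 3 ≤ 0 — FAILS

Answer: Both A and B are false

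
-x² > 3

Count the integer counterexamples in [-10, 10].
Counterexamples in [-10, 10]: {-10, -9, -8, -7, -6, -5, -4, -3, -2, -1, 0, 1, 2, 3, 4, 5, 6, 7, 8, 9, 10}.

Counting them gives 21 values.

Answer: 21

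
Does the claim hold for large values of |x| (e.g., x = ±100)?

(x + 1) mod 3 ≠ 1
x = 100: LHS = (100 + 1) mod 3 = 101 mod 3 = 2; 2 ≠ 1 — holds
x = -100: LHS = ((-100) + 1) mod 3 = (-99) mod 3 = 0; 0 ≠ 1 — holds

Answer: Yes, holds for both x = 100 and x = -100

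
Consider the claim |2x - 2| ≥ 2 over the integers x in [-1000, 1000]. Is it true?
The claim fails at x = 1:
x = 1: LHS = |2·1 - 2| = |0| = 0; 0 ≥ 2 — FAILS

Because a single integer refutes it, the statement is false.

Answer: False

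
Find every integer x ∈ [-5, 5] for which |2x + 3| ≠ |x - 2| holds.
Holds for: {-4, -3, -2, -1, 0, 1, 2, 3, 4, 5}
Fails for: {-5}

Answer: {-4, -3, -2, -1, 0, 1, 2, 3, 4, 5}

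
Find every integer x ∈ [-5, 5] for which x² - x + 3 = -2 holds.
Over all integers in [-5, 5], LHS − RHS is always positive; it is smallest at x = 0, where it equals 5:
x = 0: LHS = 0² - 0 + 3 = 3; 3 = -2 — FAILS
At the ends of the range:
x = -5: LHS = (-5)² - (-5) + 3 = 33; 33 = -2 — FAILS
x = 5: LHS = 5² - 5 + 3 = 23; 23 = -2 — FAILS
Hence LHS − RHS is never 0, i.e. the two sides are never equal, so the claimed relation (=) fails for every integer in [-5, 5].

Answer: None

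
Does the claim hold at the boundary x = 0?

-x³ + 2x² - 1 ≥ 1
x = 0: LHS = -0³ + 2·0² - 1 = -1; -1 ≥ 1 — FAILS

The relation fails at x = 0, so x = 0 is a counterexample.

Answer: No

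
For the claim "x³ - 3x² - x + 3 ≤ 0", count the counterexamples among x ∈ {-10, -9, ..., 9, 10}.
Counterexamples in [-10, 10]: {0, 4, 5, 6, 7, 8, 9, 10}.

Counting them gives 8 values.

Answer: 8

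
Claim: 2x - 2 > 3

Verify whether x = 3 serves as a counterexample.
Substitute x = 3 into the relation:
x = 3: LHS = 2·3 - 2 = 4; 4 > 3 — holds

The claim holds here, so x = 3 is not a counterexample. (A counterexample exists elsewhere, e.g. x = 0.)

Answer: No, x = 3 is not a counterexample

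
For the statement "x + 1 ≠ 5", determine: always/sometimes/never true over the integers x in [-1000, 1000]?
Holds at x = 0: LHS = 0 + 1 = 1; 1 ≠ 5 — holds
Fails at x = 4: LHS = 4 + 1 = 5; 5 ≠ 5 — FAILS
It is satisfied by some integers in the range but not all.

Answer: Sometimes true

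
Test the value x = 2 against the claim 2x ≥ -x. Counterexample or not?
Substitute x = 2 into the relation:
x = 2: LHS = 2·2 = 4; 4 ≥ -2 — holds

The claim holds here, so x = 2 is not a counterexample. (A counterexample exists elsewhere, e.g. x = -1.)

Answer: No, x = 2 is not a counterexample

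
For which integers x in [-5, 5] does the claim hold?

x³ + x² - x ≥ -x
Holds for: {-1, 0, 1, 2, 3, 4, 5}
Fails for: {-5, -4, -3, -2}

Answer: {-1, 0, 1, 2, 3, 4, 5}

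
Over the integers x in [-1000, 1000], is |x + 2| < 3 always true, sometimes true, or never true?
Holds at x = 0: LHS = |0 + 2| = |2| = 2; 2 < 3 — holds
Fails at x = 1: LHS = |1 + 2| = |3| = 3; 3 < 3 — FAILS
It is satisfied by some integers in the range but not all.

Answer: Sometimes true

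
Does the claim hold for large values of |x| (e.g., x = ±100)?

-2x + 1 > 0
x = 100: LHS = -2·100 + 1 = -199; -199 > 0 — FAILS
x = -100: LHS = -2·(-100) + 1 = 201; 201 > 0 — holds

Answer: Partially: fails for x = 100, holds for x = -100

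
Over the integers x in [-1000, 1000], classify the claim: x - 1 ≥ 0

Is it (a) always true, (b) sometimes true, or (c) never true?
Holds at x = 1: LHS = 1 - 1 = 0; 0 ≥ 0 — holds
Fails at x = 0: LHS = 0 - 1 = -1; -1 ≥ 0 — FAILS
It is satisfied by some integers in the range but not all.

Answer: Sometimes true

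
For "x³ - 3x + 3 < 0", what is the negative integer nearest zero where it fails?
Testing negative integers from -1 downward:
x = -1: LHS = (-1)³ - 3·(-1) + 3 = 5; 5 < 0 — FAILS  ← closest negative counterexample to 0

Answer: x = -1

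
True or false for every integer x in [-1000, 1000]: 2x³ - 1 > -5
The claim fails at x = -2:
x = -2: LHS = 2·(-2)³ - 1 = -17; -17 > -5 — FAILS

Because a single integer refutes it, the statement is false.

Answer: False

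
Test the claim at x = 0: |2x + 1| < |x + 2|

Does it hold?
x = 0: LHS = |2·0 + 1| = |1| = 1, RHS = |0 + 2| = |2| = 2; 1 < 2 — holds

The relation is satisfied at x = 0.

Answer: Yes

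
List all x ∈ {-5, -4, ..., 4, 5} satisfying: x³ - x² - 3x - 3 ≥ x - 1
Holds for: {-1, 3, 4, 5}
Fails for: {-5, -4, -3, -2, 0, 1, 2}

Answer: {-1, 3, 4, 5}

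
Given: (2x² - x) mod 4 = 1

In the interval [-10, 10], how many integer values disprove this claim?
Counterexamples in [-10, 10]: {-10, -9, -8, -6, -5, -4, -2, -1, 0, 2, 3, 4, 6, 7, 8, 10}.

Counting them gives 16 values.

Answer: 16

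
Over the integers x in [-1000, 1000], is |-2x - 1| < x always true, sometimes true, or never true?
Over all integers in [-1000, 1000], LHS − RHS is smallest at x = 0, where it equals 1:
x = 0: LHS = |-2·0 - 1| = |-1| = 1; 1 < 0 — FAILS
At the ends of the range:
x = -1000: LHS = |-2·(-1000) - 1| = |1999| = 1999; 1999 < -1000 — FAILS
x = 1000: LHS = |-2·1000 - 1| = |-2001| = 2001; 2001 < 1000 — FAILS
Hence LHS − RHS is never negative, i.e. LHS ≥ RHS throughout, so the claimed relation (<) fails for every integer in [-1000, 1000].

No integer in the range satisfies it.

Answer: Never true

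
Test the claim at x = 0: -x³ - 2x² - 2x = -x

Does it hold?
x = 0: LHS = -0³ - 2·0² - 2·0 = 0, RHS = -0 = 0; 0 = 0 — holds

The relation is satisfied at x = 0.

Answer: Yes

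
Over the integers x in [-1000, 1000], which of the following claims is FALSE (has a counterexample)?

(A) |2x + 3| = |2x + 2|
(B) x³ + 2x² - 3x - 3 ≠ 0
(A) x = 0: LHS = |2·0 + 3| = |3| = 3, RHS = |2·0 + 2| = |2| = 2; 3 = 2 — FAILS

(B) Track d = LHS − RHS over the integers in [-1000, 1000]. Equality would need d = 0, but d changes sign only between consecutive integers, jumping over 0:
x = -3: LHS = (-3)³ + 2·(-3)² - 3·(-3) - 3 = -3; -3 ≠ 0 — holds  (d = -3)
x = -2: LHS = (-2)³ + 2·(-2)² - 3·(-2) - 3 = 3; 3 ≠ 0 — holds  (d = 3)
x = -1: LHS = (-1)³ + 2·(-1)² - 3·(-1) - 3 = 1; 1 ≠ 0 — holds  (d = 1)
x = 0: LHS = 0³ + 2·0² - 3·0 - 3 = -3; -3 ≠ 0 — holds  (d = -3)
x = 1: LHS = 1³ + 2·1² - 3·1 - 3 = -3; -3 ≠ 0 — holds  (d = -3)
x = 2: LHS = 2³ + 2·2² - 3·2 - 3 = 7; 7 ≠ 0 — holds  (d = 7)
Away from these crossings d keeps a constant sign, and checking every integer in [-1000, 1000] confirms d ≠ 0 throughout. Hence the two sides are never equal, so the relation holds for every integer in [-1000, 1000].

Only (A) has a counterexample.

Answer: A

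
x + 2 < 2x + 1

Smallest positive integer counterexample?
Testing positive integers:
x = 1: LHS = 1 + 2 = 3, RHS = 2·1 + 1 = 3; 3 < 3 — FAILS  ← smallest positive counterexample

Answer: x = 1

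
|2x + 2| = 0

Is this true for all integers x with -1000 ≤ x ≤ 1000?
The claim fails at x = 0:
x = 0: LHS = |2·0 + 2| = |2| = 2; 2 = 0 — FAILS

Because a single integer refutes it, the statement is false.

Answer: False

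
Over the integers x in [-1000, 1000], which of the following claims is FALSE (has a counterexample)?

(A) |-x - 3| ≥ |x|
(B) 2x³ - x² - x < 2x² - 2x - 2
(A) x = -2: LHS = |-(-2) - 3| = |-1| = 1, RHS = |-2| = 2; 1 ≥ 2 — FAILS
(B) x = 0: LHS = 2·0³ - 0² - 0 = 0, RHS = 2·0² - 2·0 - 2 = -2; 0 < -2 — FAILS

Answer: Both A and B are false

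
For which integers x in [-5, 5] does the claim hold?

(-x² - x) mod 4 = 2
Holds for: {-3, -2, 1, 2, 5}
Fails for: {-5, -4, -1, 0, 3, 4}

Answer: {-3, -2, 1, 2, 5}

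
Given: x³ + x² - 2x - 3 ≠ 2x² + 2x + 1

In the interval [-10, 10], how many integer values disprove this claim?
Track d = LHS − RHS over the integers in [-10, 10]. Equality would need d = 0, but d changes sign only between consecutive integers, jumping over 0:
x = 2: LHS = 2³ + 2² - 2·2 - 3 = 5, RHS = 2·2² + 2·2 + 1 = 13; 5 ≠ 13 — holds  (d = -8)
x = 3: LHS = 3³ + 3² - 2·3 - 3 = 27, RHS = 2·3² + 2·3 + 1 = 25; 27 ≠ 25 — holds  (d = 2)
Away from these crossings d keeps a constant sign, and checking every integer in [-10, 10] confirms d ≠ 0 throughout. Hence the two sides are never equal, so the relation holds for every integer in [-10, 10].

No counterexample appears in that range.

Answer: 0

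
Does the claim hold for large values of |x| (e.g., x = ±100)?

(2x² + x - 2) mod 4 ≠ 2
x = 100: LHS = (2·100² + 100 - 2) mod 4 = 20098 mod 4 = 2; 2 ≠ 2 — FAILS
x = -100: LHS = (2·(-100)² + (-100) - 2) mod 4 = 19898 mod 4 = 2; 2 ≠ 2 — FAILS

Answer: No, fails for both x = 100 and x = -100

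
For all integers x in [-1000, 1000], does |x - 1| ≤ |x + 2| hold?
The claim fails at x = -1:
x = -1: LHS = |(-1) - 1| = |-2| = 2, RHS = |(-1) + 2| = |1| = 1; 2 ≤ 1 — FAILS

Because a single integer refutes it, the statement is false.

Answer: False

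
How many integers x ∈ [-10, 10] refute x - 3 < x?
Over all integers in [-10, 10], LHS − RHS is largest at x = 0, where it equals -3:
x = 0: LHS = 0 - 3 = -3; -3 < 0 — holds
At the ends of the range:
x = -10: LHS = (-10) - 3 = -13; -13 < -10 — holds
x = 10: LHS = 10 - 3 = 7; 7 < 10 — holds
Hence LHS − RHS is never zero or positive, i.e. LHS < RHS throughout, so the relation holds for every integer in [-10, 10].

No counterexample appears in that range.

Answer: 0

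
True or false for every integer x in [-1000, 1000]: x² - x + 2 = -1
The claim fails at x = 0:
x = 0: LHS = 0² - 0 + 2 = 2; 2 = -1 — FAILS

Because a single integer refutes it, the statement is false.

Answer: False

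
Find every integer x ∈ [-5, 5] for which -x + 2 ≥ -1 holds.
Holds for: {-5, -4, -3, -2, -1, 0, 1, 2, 3}
Fails for: {4, 5}

Answer: {-5, -4, -3, -2, -1, 0, 1, 2, 3}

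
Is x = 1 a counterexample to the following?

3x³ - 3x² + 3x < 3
Substitute x = 1 into the relation:
x = 1: LHS = 3·1³ - 3·1² + 3·1 = 3; 3 < 3 — FAILS

Since the claim fails at x = 1, this value is a counterexample.

Answer: Yes, x = 1 is a counterexample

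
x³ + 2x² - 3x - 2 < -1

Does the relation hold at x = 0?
x = 0: LHS = 0³ + 2·0² - 3·0 - 2 = -2; -2 < -1 — holds

The relation is satisfied at x = 0.

Answer: Yes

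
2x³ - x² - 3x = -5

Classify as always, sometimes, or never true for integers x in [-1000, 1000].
Track d = LHS − RHS over the integers in [-1000, 1000]. Equality would need d = 0, but d changes sign only between consecutive integers, jumping over 0:
x = -2: LHS = 2·(-2)³ - (-2)² - 3·(-2) = -14; -14 = -5 — FAILS  (d = -9)
x = -1: LHS = 2·(-1)³ - (-1)² - 3·(-1) = 0; 0 = -5 — FAILS  (d = 5)
Away from these crossings d keeps a constant sign, and checking every integer in [-1000, 1000] confirms d ≠ 0 throughout. Hence the two sides are never equal, so the claimed relation (=) fails for every integer in [-1000, 1000].

No integer in the range satisfies it.

Answer: Never true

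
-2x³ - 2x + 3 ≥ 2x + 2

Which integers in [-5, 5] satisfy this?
Holds for: {-5, -4, -3, -2, -1, 0}
Fails for: {1, 2, 3, 4, 5}

Answer: {-5, -4, -3, -2, -1, 0}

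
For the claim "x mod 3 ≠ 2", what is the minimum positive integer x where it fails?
Testing positive integers:
x = 1: LHS = 1 mod 3 = 1; 1 ≠ 2 — holds
x = 2: LHS = 2 mod 3 = 2; 2 ≠ 2 — FAILS  ← smallest positive counterexample

Answer: x = 2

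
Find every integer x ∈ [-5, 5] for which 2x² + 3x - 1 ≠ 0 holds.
Track d = LHS − RHS over the integers in [-5, 5]. Equality would need d = 0, but d changes sign only between consecutive integers, jumping over 0:
x = -2: LHS = 2·(-2)² + 3·(-2) - 1 = 1; 1 ≠ 0 — holds  (d = 1)
x = -1: LHS = 2·(-1)² + 3·(-1) - 1 = -2; -2 ≠ 0 — holds  (d = -2)
x = 0: LHS = 2·0² + 3·0 - 1 = -1; -1 ≠ 0 — holds  (d = -1)
x = 1: LHS = 2·1² + 3·1 - 1 = 4; 4 ≠ 0 — holds  (d = 4)
Away from these crossings d keeps a constant sign, and checking every integer in [-5, 5] confirms d ≠ 0 throughout. Hence the two sides are never equal, so the relation holds for every integer in [-5, 5].

Answer: All integers in [-5, 5]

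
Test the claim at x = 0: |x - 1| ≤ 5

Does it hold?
x = 0: LHS = |0 - 1| = |-1| = 1; 1 ≤ 5 — holds

The relation is satisfied at x = 0.

Answer: Yes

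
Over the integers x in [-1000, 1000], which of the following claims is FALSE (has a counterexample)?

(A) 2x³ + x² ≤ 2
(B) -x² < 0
(A) x = 1: LHS = 2·1³ + 1² = 3; 3 ≤ 2 — FAILS
(B) x = 0: LHS = -0² = 0; 0 < 0 — FAILS

Answer: Both A and B are false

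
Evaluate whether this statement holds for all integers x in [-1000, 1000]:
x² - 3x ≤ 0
The claim fails at x = -1:
x = -1: LHS = (-1)² - 3·(-1) = 4; 4 ≤ 0 — FAILS

Because a single integer refutes it, the statement is false.

Answer: False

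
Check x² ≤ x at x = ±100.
x = 100: LHS = 100² = 10000; 10000 ≤ 100 — FAILS
x = -100: LHS = (-100)² = 10000; 10000 ≤ -100 — FAILS

Answer: No, fails for both x = 100 and x = -100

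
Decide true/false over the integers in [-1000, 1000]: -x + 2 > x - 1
The claim fails at x = 2:
x = 2: LHS = -2 + 2 = 0, RHS = 2 - 1 = 1; 0 > 1 — FAILS

Because a single integer refutes it, the statement is false.

Answer: False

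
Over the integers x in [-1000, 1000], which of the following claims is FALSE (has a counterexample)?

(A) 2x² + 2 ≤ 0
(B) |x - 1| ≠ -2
(A) x = 0: LHS = 2·0² + 2 = 2; 2 ≤ 0 — FAILS

(B) An absolute value is never negative, so the left side is ≥ 0 for every x, while the right side is -2. Tightest case in [-1000, 1000] is x = 1:
x = 1: LHS = |1 - 1| = |0| = 0; 0 ≠ -2 — holds
Hence LHS − RHS is never 0, i.e. the two sides are never equal, so the relation holds for every integer in [-1000, 1000].

Only (A) has a counterexample.

Answer: A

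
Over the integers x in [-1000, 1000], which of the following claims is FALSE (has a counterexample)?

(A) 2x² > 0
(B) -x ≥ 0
(A) x = 0: LHS = 2·0² = 0; 0 > 0 — FAILS
(B) x = 1: -1 ≥ 0 — FAILS

Answer: Both A and B are false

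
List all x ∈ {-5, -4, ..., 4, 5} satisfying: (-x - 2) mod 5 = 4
Holds for: {-1, 4}
Fails for: {-5, -4, -3, -2, 0, 1, 2, 3, 5}

Answer: {-1, 4}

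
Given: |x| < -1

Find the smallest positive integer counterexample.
Testing positive integers:
x = 1: LHS = |1| = 1; 1 < -1 — FAILS  ← smallest positive counterexample

Answer: x = 1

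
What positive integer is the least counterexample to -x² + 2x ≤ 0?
Testing positive integers:
x = 1: LHS = -1² + 2·1 = 1; 1 ≤ 0 — FAILS  ← smallest positive counterexample

Answer: x = 1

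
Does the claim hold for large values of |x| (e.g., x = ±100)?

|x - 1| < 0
x = 100: LHS = |100 - 1| = |99| = 99; 99 < 0 — FAILS
x = -100: LHS = |(-100) - 1| = |-101| = 101; 101 < 0 — FAILS

Answer: No, fails for both x = 100 and x = -100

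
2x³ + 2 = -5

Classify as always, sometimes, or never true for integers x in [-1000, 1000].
Track d = LHS − RHS over the integers in [-1000, 1000]. Equality would need d = 0, but d changes sign only between consecutive integers, jumping over 0:
x = -2: LHS = 2·(-2)³ + 2 = -14; -14 = -5 — FAILS  (d = -9)
x = -1: LHS = 2·(-1)³ + 2 = 0; 0 = -5 — FAILS  (d = 5)
Away from these crossings d keeps a constant sign, and checking every integer in [-1000, 1000] confirms d ≠ 0 throughout. Hence the two sides are never equal, so the claimed relation (=) fails for every integer in [-1000, 1000].

No integer in the range satisfies it.

Answer: Never true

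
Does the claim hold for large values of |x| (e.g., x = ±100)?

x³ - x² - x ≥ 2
x = 100: LHS = 100³ - 100² - 100 = 989900; 989900 ≥ 2 — holds
x = -100: LHS = (-100)³ - (-100)² - (-100) = -1009900; -1009900 ≥ 2 — FAILS

Answer: Partially: holds for x = 100, fails for x = -100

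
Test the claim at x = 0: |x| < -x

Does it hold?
x = 0: LHS = |0| = 0, RHS = -0 = 0; 0 < 0 — FAILS

The relation fails at x = 0, so x = 0 is a counterexample.

Answer: No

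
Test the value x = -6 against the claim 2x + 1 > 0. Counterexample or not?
Substitute x = -6 into the relation:
x = -6: LHS = 2·(-6) + 1 = -11; -11 > 0 — FAILS

Since the claim fails at x = -6, this value is a counterexample.

Answer: Yes, x = -6 is a counterexample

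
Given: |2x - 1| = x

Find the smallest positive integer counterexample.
Testing positive integers:
x = 1: LHS = |2·1 - 1| = |1| = 1; 1 = 1 — holds
x = 2: LHS = |2·2 - 1| = |3| = 3; 3 = 2 — FAILS  ← smallest positive counterexample

Answer: x = 2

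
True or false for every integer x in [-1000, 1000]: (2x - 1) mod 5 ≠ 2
The claim fails at x = -1:
x = -1: LHS = (2·(-1) - 1) mod 5 = (-3) mod 5 = 2; 2 ≠ 2 — FAILS

Because a single integer refutes it, the statement is false.

Answer: False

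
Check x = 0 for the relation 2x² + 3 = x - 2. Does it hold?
x = 0: LHS = 2·0² + 3 = 3, RHS = 0 - 2 = -2; 3 = -2 — FAILS

The relation fails at x = 0, so x = 0 is a counterexample.

Answer: No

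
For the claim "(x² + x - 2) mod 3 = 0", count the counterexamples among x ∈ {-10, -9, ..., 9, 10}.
Counterexamples in [-10, 10]: {-10, -9, -7, -6, -4, -3, -1, 0, 2, 3, 5, 6, 8, 9}.

Counting them gives 14 values.

Answer: 14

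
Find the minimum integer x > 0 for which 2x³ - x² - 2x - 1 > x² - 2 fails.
Testing positive integers:
x = 1: LHS = 2·1³ - 1² - 2·1 - 1 = -2, RHS = 1² - 2 = -1; -2 > -1 — FAILS  ← smallest positive counterexample

Answer: x = 1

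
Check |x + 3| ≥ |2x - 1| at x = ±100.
x = 100: LHS = |100 + 3| = |103| = 103, RHS = |2·100 - 1| = |199| = 199; 103 ≥ 199 — FAILS
x = -100: LHS = |(-100) + 3| = |-97| = 97, RHS = |2·(-100) - 1| = |-201| = 201; 97 ≥ 201 — FAILS

Answer: No, fails for both x = 100 and x = -100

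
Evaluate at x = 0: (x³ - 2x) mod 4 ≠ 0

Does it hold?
x = 0: LHS = (0³ - 2·0) mod 4 = 0 mod 4 = 0; 0 ≠ 0 — FAILS

The relation fails at x = 0, so x = 0 is a counterexample.

Answer: No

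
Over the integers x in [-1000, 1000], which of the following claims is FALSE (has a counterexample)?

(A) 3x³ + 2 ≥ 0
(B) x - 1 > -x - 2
(A) x = -1: LHS = 3·(-1)³ + 2 = -1; -1 ≥ 0 — FAILS
(B) x = -1: LHS = (-1) - 1 = -2, RHS = -(-1) - 2 = -1; -2 > -1 — FAILS

Answer: Both A and B are false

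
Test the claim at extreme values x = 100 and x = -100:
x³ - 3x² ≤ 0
x = 100: LHS = 100³ - 3·100² = 970000; 970000 ≤ 0 — FAILS
x = -100: LHS = (-100)³ - 3·(-100)² = -1030000; -1030000 ≤ 0 — holds

Answer: Partially: fails for x = 100, holds for x = -100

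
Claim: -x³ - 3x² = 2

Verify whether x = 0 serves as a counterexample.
Substitute x = 0 into the relation:
x = 0: LHS = -0³ - 3·0² = 0; 0 = 2 — FAILS

Since the claim fails at x = 0, this value is a counterexample.

Answer: Yes, x = 0 is a counterexample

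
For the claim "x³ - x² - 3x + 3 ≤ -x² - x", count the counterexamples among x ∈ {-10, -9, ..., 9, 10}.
Counterexamples in [-10, 10]: {-1, 0, 1, 2, 3, 4, 5, 6, 7, 8, 9, 10}.

Counting them gives 12 values.

Answer: 12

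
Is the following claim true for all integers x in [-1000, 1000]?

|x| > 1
The claim fails at x = 0:
x = 0: LHS = |0| = 0; 0 > 1 — FAILS

Because a single integer refutes it, the statement is false.

Answer: False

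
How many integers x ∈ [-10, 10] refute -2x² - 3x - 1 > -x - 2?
Counterexamples in [-10, 10]: {-10, -9, -8, -7, -6, -5, -4, -3, -2, 1, 2, 3, 4, 5, 6, 7, 8, 9, 10}.

Counting them gives 19 values.

Answer: 19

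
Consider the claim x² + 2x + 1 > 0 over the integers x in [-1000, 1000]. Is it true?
The claim fails at x = -1:
x = -1: LHS = (-1)² + 2·(-1) + 1 = 0; 0 > 0 — FAILS

Because a single integer refutes it, the statement is false.

Answer: False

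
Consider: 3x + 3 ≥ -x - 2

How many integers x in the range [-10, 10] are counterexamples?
Counterexamples in [-10, 10]: {-10, -9, -8, -7, -6, -5, -4, -3, -2}.

Counting them gives 9 values.

Answer: 9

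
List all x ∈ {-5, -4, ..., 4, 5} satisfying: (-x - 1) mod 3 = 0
Holds for: {-4, -1, 2, 5}
Fails for: {-5, -3, -2, 0, 1, 3, 4}

Answer: {-4, -1, 2, 5}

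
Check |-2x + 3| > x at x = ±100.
x = 100: LHS = |-2·100 + 3| = |-197| = 197; 197 > 100 — holds
x = -100: LHS = |-2·(-100) + 3| = |203| = 203; 203 > -100 — holds

Answer: Yes, holds for both x = 100 and x = -100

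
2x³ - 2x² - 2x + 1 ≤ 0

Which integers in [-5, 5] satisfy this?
Holds for: {-5, -4, -3, -2, -1, 1}
Fails for: {0, 2, 3, 4, 5}

Answer: {-5, -4, -3, -2, -1, 1}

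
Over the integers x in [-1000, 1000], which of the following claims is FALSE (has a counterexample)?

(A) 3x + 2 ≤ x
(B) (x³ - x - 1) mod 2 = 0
(A) x = 0: LHS = 3·0 + 2 = 2; 2 ≤ 0 — FAILS
(B) x = 0: LHS = (0³ - 0 - 1) mod 2 = (-1) mod 2 = 1; 1 = 0 — FAILS

Answer: Both A and B are false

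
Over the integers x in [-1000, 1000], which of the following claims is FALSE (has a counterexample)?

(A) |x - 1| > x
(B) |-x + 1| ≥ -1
(A) x = 1: LHS = |1 - 1| = |0| = 0; 0 > 1 — FAILS

(B) An absolute value is never negative, so the left side is ≥ 0 for every x, while the right side is -1. Tightest case in [-1000, 1000] is x = 1:
x = 1: LHS = |-1 + 1| = |0| = 0; 0 ≥ -1 — holds
Hence LHS − RHS is never negative, i.e. LHS ≥ RHS throughout, so the relation holds for every integer in [-1000, 1000].

Only (A) has a counterexample.

Answer: A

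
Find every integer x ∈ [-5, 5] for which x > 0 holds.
Holds for: {1, 2, 3, 4, 5}
Fails for: {-5, -4, -3, -2, -1, 0}

Answer: {1, 2, 3, 4, 5}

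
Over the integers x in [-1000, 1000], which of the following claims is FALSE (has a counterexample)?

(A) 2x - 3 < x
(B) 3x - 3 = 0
(A) x = 3: LHS = 2·3 - 3 = 3; 3 < 3 — FAILS
(B) x = 0: LHS = 3·0 - 3 = -3; -3 = 0 — FAILS

Answer: Both A and B are false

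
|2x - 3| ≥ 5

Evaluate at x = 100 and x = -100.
x = 100: LHS = |2·100 - 3| = |197| = 197; 197 ≥ 5 — holds
x = -100: LHS = |2·(-100) - 3| = |-203| = 203; 203 ≥ 5 — holds

Answer: Yes, holds for both x = 100 and x = -100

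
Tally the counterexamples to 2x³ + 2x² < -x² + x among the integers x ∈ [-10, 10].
Counterexamples in [-10, 10]: {-1, 0, 1, 2, 3, 4, 5, 6, 7, 8, 9, 10}.

Counting them gives 12 values.

Answer: 12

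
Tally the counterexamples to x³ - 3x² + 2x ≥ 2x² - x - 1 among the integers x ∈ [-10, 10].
Counterexamples in [-10, 10]: {-10, -9, -8, -7, -6, -5, -4, -3, -2, -1, 2, 3, 4}.

Counting them gives 13 values.

Answer: 13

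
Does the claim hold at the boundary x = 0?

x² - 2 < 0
x = 0: LHS = 0² - 2 = -2; -2 < 0 — holds

The relation is satisfied at x = 0.

Answer: Yes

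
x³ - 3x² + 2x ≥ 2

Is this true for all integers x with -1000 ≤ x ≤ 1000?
The claim fails at x = 0:
x = 0: LHS = 0³ - 3·0² + 2·0 = 0; 0 ≥ 2 — FAILS

Because a single integer refutes it, the statement is false.

Answer: False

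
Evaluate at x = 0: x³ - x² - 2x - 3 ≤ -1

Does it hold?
x = 0: LHS = 0³ - 0² - 2·0 - 3 = -3; -3 ≤ -1 — holds

The relation is satisfied at x = 0.

Answer: Yes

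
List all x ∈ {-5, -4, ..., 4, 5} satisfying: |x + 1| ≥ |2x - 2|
Holds for: {1, 2, 3}
Fails for: {-5, -4, -3, -2, -1, 0, 4, 5}

Answer: {1, 2, 3}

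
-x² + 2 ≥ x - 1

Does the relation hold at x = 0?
x = 0: LHS = -0² + 2 = 2, RHS = 0 - 1 = -1; 2 ≥ -1 — holds

The relation is satisfied at x = 0.

Answer: Yes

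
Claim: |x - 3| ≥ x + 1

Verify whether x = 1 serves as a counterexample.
Substitute x = 1 into the relation:
x = 1: LHS = |1 - 3| = |-2| = 2, RHS = 1 + 1 = 2; 2 ≥ 2 — holds

The claim holds here, so x = 1 is not a counterexample. (A counterexample exists elsewhere, e.g. x = 2.)

Answer: No, x = 1 is not a counterexample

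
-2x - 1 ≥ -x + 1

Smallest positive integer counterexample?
Testing positive integers:
x = 1: LHS = -2·1 - 1 = -3, RHS = -1 + 1 = 0; -3 ≥ 0 — FAILS  ← smallest positive counterexample

Answer: x = 1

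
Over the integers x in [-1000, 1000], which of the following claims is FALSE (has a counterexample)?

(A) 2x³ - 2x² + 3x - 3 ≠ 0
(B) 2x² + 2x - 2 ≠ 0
(A) x = 1: LHS = 2·1³ - 2·1² + 3·1 - 3 = 0; 0 ≠ 0 — FAILS

(B) Track d = LHS − RHS over the integers in [-1000, 1000]. Equality would need d = 0, but d changes sign only between consecutive integers, jumping over 0:
x = -2: LHS = 2·(-2)² + 2·(-2) - 2 = 2; 2 ≠ 0 — holds  (d = 2)
x = -1: LHS = 2·(-1)² + 2·(-1) - 2 = -2; -2 ≠ 0 — holds  (d = -2)
x = 0: LHS = 2·0² + 2·0 - 2 = -2; -2 ≠ 0 — holds  (d = -2)
x = 1: LHS = 2·1² + 2·1 - 2 = 2; 2 ≠ 0 — holds  (d = 2)
Away from these crossings d keeps a constant sign, and checking every integer in [-1000, 1000] confirms d ≠ 0 throughout. Hence the two sides are never equal, so the relation holds for every integer in [-1000, 1000].

Only (A) has a counterexample.

Answer: A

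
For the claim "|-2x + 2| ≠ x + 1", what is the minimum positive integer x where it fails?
Testing positive integers:
x = 1: LHS = |-2·1 + 2| = |0| = 0, RHS = 1 + 1 = 2; 0 ≠ 2 — holds
x = 2: LHS = |-2·2 + 2| = |-2| = 2, RHS = 2 + 1 = 3; 2 ≠ 3 — holds
x = 3: LHS = |-2·3 + 2| = |-4| = 4, RHS = 3 + 1 = 4; 4 ≠ 4 — FAILS  ← smallest positive counterexample

Answer: x = 3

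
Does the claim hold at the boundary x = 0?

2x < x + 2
x = 0: LHS = 2·0 = 0, RHS = 0 + 2 = 2; 0 < 2 — holds

The relation is satisfied at x = 0.

Answer: Yes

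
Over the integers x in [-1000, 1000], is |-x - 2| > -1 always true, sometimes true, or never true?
An absolute value is never negative, so the left side is ≥ 0 for every x, while the right side is -1. Tightest case in [-1000, 1000] is x = -2:
x = -2: LHS = |-(-2) - 2| = |0| = 0; 0 > -1 — holds
Hence LHS − RHS is never zero or negative, i.e. LHS > RHS throughout, so the relation holds for every integer in [-1000, 1000].

No counterexample exists.

Answer: Always true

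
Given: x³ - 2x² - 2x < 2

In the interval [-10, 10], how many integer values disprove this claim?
Counterexamples in [-10, 10]: {3, 4, 5, 6, 7, 8, 9, 10}.

Counting them gives 8 values.

Answer: 8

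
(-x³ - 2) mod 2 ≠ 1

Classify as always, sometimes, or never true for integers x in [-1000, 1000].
Holds at x = 0: LHS = (-0³ - 2) mod 2 = (-2) mod 2 = 0; 0 ≠ 1 — holds
Fails at x = 1: LHS = (-1³ - 2) mod 2 = (-3) mod 2 = 1; 1 ≠ 1 — FAILS
It is satisfied by some integers in the range but not all.

Answer: Sometimes true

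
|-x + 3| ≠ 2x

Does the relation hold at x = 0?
x = 0: LHS = |-0 + 3| = |3| = 3, RHS = 2·0 = 0; 3 ≠ 0 — holds

The relation is satisfied at x = 0.

Answer: Yes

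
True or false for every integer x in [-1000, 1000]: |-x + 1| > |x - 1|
The claim fails at x = 0:
x = 0: LHS = |-0 + 1| = |1| = 1, RHS = |0 - 1| = |-1| = 1; 1 > 1 — FAILS

Because a single integer refutes it, the statement is false.

Answer: False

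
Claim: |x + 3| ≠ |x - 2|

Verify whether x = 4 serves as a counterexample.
Substitute x = 4 into the relation:
x = 4: LHS = |4 + 3| = |7| = 7, RHS = |4 - 2| = |2| = 2; 7 ≠ 2 — holds

The relation holds at x = 4, so it is not a counterexample.

Answer: No, x = 4 is not a counterexample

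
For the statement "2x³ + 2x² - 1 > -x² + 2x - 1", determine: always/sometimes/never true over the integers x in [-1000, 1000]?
Holds at x = 1: LHS = 2·1³ + 2·1² - 1 = 3, RHS = -1² + 2·1 - 1 = 0; 3 > 0 — holds
Fails at x = 0: LHS = 2·0³ + 2·0² - 1 = -1, RHS = -0² + 2·0 - 1 = -1; -1 > -1 — FAILS
It is satisfied by some integers in the range but not all.

Answer: Sometimes true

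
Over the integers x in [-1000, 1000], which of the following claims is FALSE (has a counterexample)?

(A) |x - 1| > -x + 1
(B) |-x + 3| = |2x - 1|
(A) x = 0: LHS = |0 - 1| = |-1| = 1, RHS = -0 + 1 = 1; 1 > 1 — FAILS
(B) x = 0: LHS = |-0 + 3| = |3| = 3, RHS = |2·0 - 1| = |-1| = 1; 3 = 1 — FAILS

Answer: Both A and B are false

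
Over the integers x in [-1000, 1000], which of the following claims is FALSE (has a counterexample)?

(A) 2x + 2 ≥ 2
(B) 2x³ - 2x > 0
(A) x = -1: LHS = 2·(-1) + 2 = 0; 0 ≥ 2 — FAILS
(B) x = 0: LHS = 2·0³ - 2·0 = 0; 0 > 0 — FAILS

Answer: Both A and B are false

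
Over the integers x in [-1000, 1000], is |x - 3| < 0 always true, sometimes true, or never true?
An absolute value is never negative, so the left side is ≥ 0 for every x, while the right side is 0. Tightest case in [-1000, 1000] is x = 3:
x = 3: LHS = |3 - 3| = |0| = 0; 0 < 0 — FAILS
Hence LHS − RHS is never negative, i.e. LHS ≥ RHS throughout, so the claimed relation (<) fails for every integer in [-1000, 1000].

No integer in the range satisfies it.

Answer: Never true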